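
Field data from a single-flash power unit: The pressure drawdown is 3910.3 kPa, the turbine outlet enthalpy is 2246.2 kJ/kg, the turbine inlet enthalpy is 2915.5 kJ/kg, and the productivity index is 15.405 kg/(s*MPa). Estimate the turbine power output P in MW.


Step 1: mdot = PI * dP / 1000 = 15.405 * 3910.3 / 1000 = 60.23817 kg/s
Step 2: P = mdot*(h_in - h_out)/1000 = 60.23817*(2915.5 - 2246.2)/1000 = 40.317 MW
P = 40.317 MW


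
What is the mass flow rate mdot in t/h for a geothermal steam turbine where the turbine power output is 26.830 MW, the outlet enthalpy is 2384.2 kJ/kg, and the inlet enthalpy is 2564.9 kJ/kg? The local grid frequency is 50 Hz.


mdot = P * 1000 / (h_in - h_out)
mdot = 26.830 * 1000 / (2564.9 - 2384.2)
mdot = 148.4781 kg/s
Convert: 148.4781 kg/s * 3.6 = 534.52 t/h
mdot = 534.52 t/h


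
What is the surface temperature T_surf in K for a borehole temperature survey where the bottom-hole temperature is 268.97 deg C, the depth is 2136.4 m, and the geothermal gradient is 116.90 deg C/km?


T_surf = T_d - grad * d / 1000
T_surf = 268.97 - 116.90 * 2136.4 / 1000
T_surf = 19.22484 deg C
Convert to K: 19.22484 + 273.15 = 292.37 K
T_surf = 292.37 K


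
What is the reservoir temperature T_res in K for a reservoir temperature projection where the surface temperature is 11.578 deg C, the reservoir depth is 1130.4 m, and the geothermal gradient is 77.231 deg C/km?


T_res = T_surf + grad * d / 1000
T_res = 11.578 + 77.231 * 1130.4 / 1000
T_res = 98.87992 deg C
Convert to K: 98.87992 + 273.15 = 372.03 K
T_res = 372.03 K


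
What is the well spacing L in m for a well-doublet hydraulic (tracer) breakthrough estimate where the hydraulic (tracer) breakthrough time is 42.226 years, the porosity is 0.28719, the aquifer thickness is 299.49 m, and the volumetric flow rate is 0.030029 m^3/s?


L = sqrt(t_bt*365.25*86400*3*Qv / (pi*hr*phi))
L = sqrt(42.226*365.25*86400*3*0.030029 / (pi*299.49*0.28719))
L = 666.53 m


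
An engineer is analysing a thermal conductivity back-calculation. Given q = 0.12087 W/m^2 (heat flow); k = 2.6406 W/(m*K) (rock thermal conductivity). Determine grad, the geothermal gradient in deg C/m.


grad = q / k * 1000
grad = 0.12087 / 2.6406 * 1000
grad = 45.77369 deg C/km
Convert: 45.77369 deg C/km * 0.001 = 0.045774 deg C/m
grad = 0.045774 deg C/m


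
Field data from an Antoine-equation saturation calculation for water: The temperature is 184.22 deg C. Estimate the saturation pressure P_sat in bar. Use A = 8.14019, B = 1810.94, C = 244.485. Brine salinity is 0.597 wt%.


P_sat = 10^(A - B/(C + T)) / 760 * 0.101325
P_sat = 10^(8.14019 - 1810.94/(244.485 + 184.22)) / 760 * 0.101325
P_sat = 1.098710 MPa
Convert: 1.098710 MPa * 10.0 = 10.987 bar
P_sat = 10.987 bar


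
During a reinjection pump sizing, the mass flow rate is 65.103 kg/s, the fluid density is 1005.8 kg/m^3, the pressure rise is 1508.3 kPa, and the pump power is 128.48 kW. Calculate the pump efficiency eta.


eta = mdot * dP / (rho * P_pump)
eta = 65.103 * 1508.3 / (1005.8 * 128.48)
eta = 0.75987


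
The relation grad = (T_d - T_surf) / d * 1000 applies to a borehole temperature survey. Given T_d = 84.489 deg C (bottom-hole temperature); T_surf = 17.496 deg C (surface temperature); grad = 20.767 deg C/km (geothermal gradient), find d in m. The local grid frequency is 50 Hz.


d = (T_d - T_surf) / grad * 1000
d = (84.489 - 17.496) / 20.767 * 1000
d = 3225.9 m


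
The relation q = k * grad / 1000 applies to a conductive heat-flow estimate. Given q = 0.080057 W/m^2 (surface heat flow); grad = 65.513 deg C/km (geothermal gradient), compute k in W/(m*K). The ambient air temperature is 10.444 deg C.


k = q * 1000 / grad
k = 0.080057 * 1000 / 65.513
k = 1.2220 W/(m*K)


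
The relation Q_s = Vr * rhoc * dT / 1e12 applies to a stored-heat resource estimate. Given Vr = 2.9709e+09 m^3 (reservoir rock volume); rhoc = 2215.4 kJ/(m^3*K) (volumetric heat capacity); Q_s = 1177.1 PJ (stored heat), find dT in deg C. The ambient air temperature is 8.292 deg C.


dT = Q_s * 1e12 / (Vr * rhoc)
dT = 1177.1 * 1e12 / (2.9709e+09 * 2215.4)
dT = 178.8435 K
Convert (temperature difference, 1 K = 1 deg C): 178.8435 K = 178.8435 deg C
dT = 178.84 deg C


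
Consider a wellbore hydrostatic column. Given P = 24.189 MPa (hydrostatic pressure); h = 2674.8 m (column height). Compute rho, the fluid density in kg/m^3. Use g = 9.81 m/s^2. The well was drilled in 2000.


rho = P * 1e6 / (g * h)
rho = 24.189 * 1e6 / (9.81 * 2674.8)
rho = 921.84 kg/m^3


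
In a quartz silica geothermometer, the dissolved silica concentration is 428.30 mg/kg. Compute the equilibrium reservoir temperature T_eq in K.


T_eq = 1309 / (5.19 - log10(SiO2)) - 273.15
T_eq = 1309 / (5.19 - log10(428.30)) - 273.15
T_eq = 238.5275 deg C
Convert to K: 238.5275 + 273.15 = 511.68 K
T_eq = 511.68 K


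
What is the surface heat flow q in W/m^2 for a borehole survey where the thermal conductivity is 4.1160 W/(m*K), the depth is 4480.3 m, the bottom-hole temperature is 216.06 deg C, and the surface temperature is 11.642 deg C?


Step 1: grad = (T_d - T_surf)/d * 1000 = (216.06 - 11.642)/4480.3 * 1000 = 45.62596 deg C/km
Step 2: q = k * grad / 1000 = 4.116 * 45.62596 / 1000 = 0.18780 W/m^2
q = 0.18780 W/m^2


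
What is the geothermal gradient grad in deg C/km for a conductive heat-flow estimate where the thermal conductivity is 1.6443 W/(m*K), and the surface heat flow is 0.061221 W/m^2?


grad = q * 1000 / k
grad = 0.061221 * 1000 / 1.6443
grad = 37.232 deg C/km


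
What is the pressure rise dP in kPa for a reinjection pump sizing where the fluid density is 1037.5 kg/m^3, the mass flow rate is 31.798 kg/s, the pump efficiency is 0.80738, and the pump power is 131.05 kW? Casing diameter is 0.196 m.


dP = P_pump * rho * eta / mdot
dP = 131.05 * 1037.5 * 0.80738 / 31.798
dP = 3452.3 kPa


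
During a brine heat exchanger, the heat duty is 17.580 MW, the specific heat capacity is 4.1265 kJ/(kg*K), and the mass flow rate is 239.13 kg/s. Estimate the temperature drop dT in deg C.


dT = Q * 1000 / (mdot * cp)
dT = 17.580 * 1000 / (239.13 * 4.1265)
dT = 17.81570 K
Convert (temperature difference, 1 K = 1 deg C): 17.81570 K = 17.81570 deg C
dT = 17.816 deg C


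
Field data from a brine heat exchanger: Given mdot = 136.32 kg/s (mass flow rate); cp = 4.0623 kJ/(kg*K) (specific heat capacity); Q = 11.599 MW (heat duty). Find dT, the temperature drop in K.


dT = Q * 1000 / (mdot * cp)
dT = 11.599 * 1000 / (136.32 * 4.0623)
dT = 20.945 K


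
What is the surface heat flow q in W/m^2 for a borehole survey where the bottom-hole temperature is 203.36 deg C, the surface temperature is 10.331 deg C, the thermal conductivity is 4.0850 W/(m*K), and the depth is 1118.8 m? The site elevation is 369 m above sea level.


Step 1: grad = (T_d - T_surf)/d * 1000 = (203.36 - 10.331)/1118.8 * 1000 = 172.5322 deg C/km
Step 2: q = k * grad / 1000 = 4.085 * 172.5322 / 1000 = 0.70479 W/m^2
q = 0.70479 W/m^2


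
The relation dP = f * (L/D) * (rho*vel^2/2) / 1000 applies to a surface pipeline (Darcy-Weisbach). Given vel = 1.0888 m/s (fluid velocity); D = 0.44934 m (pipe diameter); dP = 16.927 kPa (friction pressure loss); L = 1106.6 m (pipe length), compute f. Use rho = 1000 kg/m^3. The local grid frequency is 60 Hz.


f = dP*1000 / ((L/D)*(rho*vel^2/2))
f = 16.927*1000 / ((1106.6/0.44934)*(1000*1.0888^2/2))
f = 0.011596


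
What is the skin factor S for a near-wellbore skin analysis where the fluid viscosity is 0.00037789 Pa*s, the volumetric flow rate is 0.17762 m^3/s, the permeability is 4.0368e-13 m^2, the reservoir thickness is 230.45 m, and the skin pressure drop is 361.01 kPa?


S = dP_s * 1000 * 2*pi*k*hr / (q*mu)
S = 361.01 * 1000 * 2*pi*4.0368e-13*230.45 / (0.17762*0.00037789)
S = 3.1438


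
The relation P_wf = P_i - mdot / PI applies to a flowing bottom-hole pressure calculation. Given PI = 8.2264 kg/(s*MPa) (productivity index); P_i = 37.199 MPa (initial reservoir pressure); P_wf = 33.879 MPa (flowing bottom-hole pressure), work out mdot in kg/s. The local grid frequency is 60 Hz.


mdot = (P_i - P_wf) * PI
mdot = (37.199 - 33.879) * 8.2264
mdot = 27.312 kg/s


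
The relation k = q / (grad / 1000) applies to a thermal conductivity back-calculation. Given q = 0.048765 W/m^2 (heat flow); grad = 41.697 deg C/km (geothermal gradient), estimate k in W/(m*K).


k = q / (grad / 1000)
k = 0.048765 / (41.697 / 1000)
k = 1.1695 W/(m*K)


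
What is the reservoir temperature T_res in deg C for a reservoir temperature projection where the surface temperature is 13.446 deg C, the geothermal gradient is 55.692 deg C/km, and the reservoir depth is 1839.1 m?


T_res = T_surf + grad * d / 1000
T_res = 13.446 + 55.692 * 1839.1 / 1000
T_res = 115.87 deg C


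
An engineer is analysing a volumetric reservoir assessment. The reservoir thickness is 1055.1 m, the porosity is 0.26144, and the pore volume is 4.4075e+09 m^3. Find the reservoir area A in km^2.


A = Vp / (1e6 * hr * phi)
A = 4.4075e+09 / (1e6 * 1055.1 * 0.26144)
A = 15.978 km^2


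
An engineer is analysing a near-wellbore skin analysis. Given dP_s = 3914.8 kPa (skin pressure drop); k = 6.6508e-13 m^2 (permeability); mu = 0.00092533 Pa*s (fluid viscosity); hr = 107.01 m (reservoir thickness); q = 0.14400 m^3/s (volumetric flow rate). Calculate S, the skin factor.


S = dP_s * 1000 * 2*pi*k*hr / (q*mu)
S = 3914.8 * 1000 * 2*pi*6.6508e-13*107.01 / (0.14400*0.00092533)
S = 13.138


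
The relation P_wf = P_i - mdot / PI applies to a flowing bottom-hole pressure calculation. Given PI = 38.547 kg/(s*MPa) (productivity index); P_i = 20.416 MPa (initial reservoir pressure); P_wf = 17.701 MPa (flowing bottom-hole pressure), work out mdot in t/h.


mdot = (P_i - P_wf) * PI
mdot = (20.416 - 17.701) * 38.547
mdot = 104.6551 kg/s
Convert: 104.6551 kg/s * 3.6 = 376.76 t/h
mdot = 376.76 t/h


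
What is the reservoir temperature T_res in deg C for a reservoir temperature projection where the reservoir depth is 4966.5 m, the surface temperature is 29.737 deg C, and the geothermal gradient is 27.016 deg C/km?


T_res = T_surf + grad * d / 1000
T_res = 29.737 + 27.016 * 4966.5 / 1000
T_res = 163.91 deg C


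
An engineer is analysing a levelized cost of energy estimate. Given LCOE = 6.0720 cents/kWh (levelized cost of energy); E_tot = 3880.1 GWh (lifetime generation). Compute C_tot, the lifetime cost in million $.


C_tot = LCOE / 100 * E_tot
C_tot = 6.0720 / 100 * 3880.1
C_tot = 235.60 million $


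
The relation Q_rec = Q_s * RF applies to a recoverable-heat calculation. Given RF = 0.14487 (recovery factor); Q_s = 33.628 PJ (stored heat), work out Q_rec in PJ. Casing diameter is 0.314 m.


Q_rec = Q_s * RF
Q_rec = 33.628 * 0.14487
Q_rec = 4.8717 PJ


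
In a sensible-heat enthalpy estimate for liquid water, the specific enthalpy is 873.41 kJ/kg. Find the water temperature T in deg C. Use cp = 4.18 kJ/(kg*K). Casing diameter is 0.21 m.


T = h / cp
T = 873.41 / 4.18
T = 208.95 deg C


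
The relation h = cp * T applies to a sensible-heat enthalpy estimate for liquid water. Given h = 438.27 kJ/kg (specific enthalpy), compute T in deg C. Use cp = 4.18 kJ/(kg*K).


T = h / cp
T = 438.27 / 4.18
T = 104.85 deg C


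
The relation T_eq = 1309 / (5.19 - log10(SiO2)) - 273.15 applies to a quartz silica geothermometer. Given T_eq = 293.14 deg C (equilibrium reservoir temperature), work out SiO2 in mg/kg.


SiO2 = 10^(5.19 - 1309/(T_eq + 273.15))
SiO2 = 10^(5.19 - 1309/(293.14 + 273.15))
SiO2 = 755.90 mg/kg


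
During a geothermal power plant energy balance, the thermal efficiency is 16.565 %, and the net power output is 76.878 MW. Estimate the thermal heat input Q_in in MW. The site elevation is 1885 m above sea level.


Q_in = W_net / (eta / 100)
Q_in = 76.878 / (16.565 / 100)
Q_in = 464.10 MW


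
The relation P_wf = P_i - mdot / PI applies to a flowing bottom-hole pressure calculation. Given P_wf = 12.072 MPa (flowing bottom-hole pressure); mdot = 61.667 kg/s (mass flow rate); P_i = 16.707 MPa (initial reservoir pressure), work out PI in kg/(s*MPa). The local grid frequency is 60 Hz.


PI = mdot / (P_i - P_wf)
PI = 61.667 / (16.707 - 12.072)
PI = 13.305 kg/(s*MPa)


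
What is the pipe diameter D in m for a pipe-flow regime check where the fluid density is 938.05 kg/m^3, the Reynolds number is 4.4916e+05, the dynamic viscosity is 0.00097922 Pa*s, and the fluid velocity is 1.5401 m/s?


D = Re * mu / (rho * vel)
D = 4.4916e+05 * 0.00097922 / (938.05 * 1.5401)
D = 0.30444 m


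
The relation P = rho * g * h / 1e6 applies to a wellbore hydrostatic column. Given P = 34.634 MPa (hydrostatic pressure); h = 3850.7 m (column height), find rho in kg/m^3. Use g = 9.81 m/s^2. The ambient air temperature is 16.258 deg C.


rho = P * 1e6 / (g * h)
rho = 34.634 * 1e6 / (9.81 * 3850.7)
rho = 916.84 kg/m^3


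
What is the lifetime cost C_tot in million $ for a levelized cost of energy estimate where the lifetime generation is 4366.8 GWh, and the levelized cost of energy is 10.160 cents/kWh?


C_tot = LCOE / 100 * E_tot
C_tot = 10.160 / 100 * 4366.8
C_tot = 443.67 million $


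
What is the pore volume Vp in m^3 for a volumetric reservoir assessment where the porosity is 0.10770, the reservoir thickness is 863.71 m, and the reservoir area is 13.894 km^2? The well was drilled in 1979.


Vp = A * 1e6 * hr * phi
Vp = 13.894 * 1e6 * 863.71 * 0.10770
Vp = 1.2924e+09 m^3


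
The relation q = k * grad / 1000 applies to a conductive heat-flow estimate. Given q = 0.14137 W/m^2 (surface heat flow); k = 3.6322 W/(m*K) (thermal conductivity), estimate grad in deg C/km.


grad = q * 1000 / k
grad = 0.14137 * 1000 / 3.6322
grad = 38.921 deg C/km


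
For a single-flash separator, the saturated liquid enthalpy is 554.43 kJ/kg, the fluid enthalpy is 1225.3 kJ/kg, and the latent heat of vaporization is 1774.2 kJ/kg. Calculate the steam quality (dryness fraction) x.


x = (h - hf) / hfg
x = (1225.3 - 554.43) / 1774.2
x = 0.37813


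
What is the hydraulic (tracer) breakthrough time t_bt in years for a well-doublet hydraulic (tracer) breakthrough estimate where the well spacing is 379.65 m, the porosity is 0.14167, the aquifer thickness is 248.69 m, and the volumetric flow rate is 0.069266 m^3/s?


t_bt = pi * hr * phi * L^2 / (3 * Qv) / (365.25*86400)
t_bt = pi * 248.69 * 0.14167 * 379.65^2 / (3 * 0.069266) / (365.25*86400)
t_bt = 2.4328 years


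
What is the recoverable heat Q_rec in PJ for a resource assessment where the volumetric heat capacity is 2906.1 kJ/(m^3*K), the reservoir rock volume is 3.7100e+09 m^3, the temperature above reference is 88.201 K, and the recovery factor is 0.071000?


Step 1: Q_s = Vr*rhoc*dT/1e12 = 3.7100e+09*2906.1*88.201/1e12 = 950.9506 PJ
Step 2: Q_rec = Q_s * RF = 950.9506 * 0.071 = 67.517 PJ
Q_rec = 67.517 PJ


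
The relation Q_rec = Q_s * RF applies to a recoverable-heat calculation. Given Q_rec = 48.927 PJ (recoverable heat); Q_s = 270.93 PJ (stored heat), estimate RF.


RF = Q_rec / Q_s
RF = 48.927 / 270.93
RF = 0.18059


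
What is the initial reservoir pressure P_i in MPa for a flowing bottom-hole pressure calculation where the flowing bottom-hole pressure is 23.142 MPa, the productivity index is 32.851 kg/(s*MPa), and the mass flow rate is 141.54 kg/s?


P_i = P_wf + mdot / PI
P_i = 23.142 + 141.54 / 32.851
P_i = 27.451 MPa


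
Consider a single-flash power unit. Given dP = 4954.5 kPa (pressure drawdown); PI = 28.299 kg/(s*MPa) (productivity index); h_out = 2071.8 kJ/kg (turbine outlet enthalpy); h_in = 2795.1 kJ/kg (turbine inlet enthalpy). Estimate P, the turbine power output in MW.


Step 1: mdot = PI * dP / 1000 = 28.299 * 4954.5 / 1000 = 140.2074 kg/s
Step 2: P = mdot*(h_in - h_out)/1000 = 140.2074*(2795.1 - 2071.8)/1000 = 101.41 MW
P = 101.41 MW


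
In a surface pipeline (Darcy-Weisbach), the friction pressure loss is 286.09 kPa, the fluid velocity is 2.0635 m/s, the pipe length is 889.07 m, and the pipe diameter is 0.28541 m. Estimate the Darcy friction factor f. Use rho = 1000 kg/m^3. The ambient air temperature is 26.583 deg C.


f = dP*1000 / ((L/D)*(rho*vel^2/2))
f = 286.09*1000 / ((889.07/0.28541)*(1000*2.0635^2/2))
f = 0.043138


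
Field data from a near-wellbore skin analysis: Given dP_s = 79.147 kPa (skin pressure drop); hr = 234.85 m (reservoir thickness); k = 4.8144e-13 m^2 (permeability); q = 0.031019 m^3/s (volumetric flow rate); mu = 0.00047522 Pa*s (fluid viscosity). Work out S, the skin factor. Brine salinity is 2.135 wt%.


S = dP_s * 1000 * 2*pi*k*hr / (q*mu)
S = 79.147 * 1000 * 2*pi*4.8144e-13*234.85 / (0.031019*0.00047522)
S = 3.8144


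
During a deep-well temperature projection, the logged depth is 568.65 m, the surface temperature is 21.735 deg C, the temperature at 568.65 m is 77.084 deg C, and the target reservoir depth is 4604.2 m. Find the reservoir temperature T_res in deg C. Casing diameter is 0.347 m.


Step 1: grad = (T_d1 - T_surf)/d1 * 1000 = (77.084 - 21.735)/568.65 * 1000 = 97.33404 deg C/km
Step 2: T_res = T_surf + grad*d2/1000 = 21.735 + 97.33404*4604.2/1000 = 469.88 deg C
T_res = 469.88 deg C


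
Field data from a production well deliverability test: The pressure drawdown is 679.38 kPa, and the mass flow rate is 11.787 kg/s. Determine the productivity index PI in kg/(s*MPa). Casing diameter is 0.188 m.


PI = mdot * 1000 / dP
PI = 11.787 * 1000 / 679.38
PI = 17.350 kg/(s*MPa)


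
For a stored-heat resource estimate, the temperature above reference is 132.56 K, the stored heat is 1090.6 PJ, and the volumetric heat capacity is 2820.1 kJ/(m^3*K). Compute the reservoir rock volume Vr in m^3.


Vr = Q_s * 1e12 / (rhoc * dT)
Vr = 1090.6 * 1e12 / (2820.1 * 132.56)
Vr = 2.9173e+09 m^3


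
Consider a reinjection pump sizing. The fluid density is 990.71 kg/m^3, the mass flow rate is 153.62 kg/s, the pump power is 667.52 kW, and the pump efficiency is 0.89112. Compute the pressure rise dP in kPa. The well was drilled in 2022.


dP = P_pump * rho * eta / mdot
dP = 667.52 * 990.71 * 0.89112 / 153.62
dP = 3836.2 kPa


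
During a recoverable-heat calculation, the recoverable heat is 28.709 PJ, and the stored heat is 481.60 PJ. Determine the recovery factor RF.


RF = Q_rec / Q_s
RF = 28.709 / 481.60
RF = 0.059612


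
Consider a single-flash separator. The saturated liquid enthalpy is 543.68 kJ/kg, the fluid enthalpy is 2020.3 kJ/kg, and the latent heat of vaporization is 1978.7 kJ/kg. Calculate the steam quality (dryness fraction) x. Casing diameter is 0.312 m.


x = (h - hf) / hfg
x = (2020.3 - 543.68) / 1978.7
x = 0.74626


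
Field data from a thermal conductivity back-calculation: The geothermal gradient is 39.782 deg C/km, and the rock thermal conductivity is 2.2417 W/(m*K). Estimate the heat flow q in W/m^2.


q = k * grad / 1000
q = 2.2417 * 39.782 / 1000
q = 0.089179 W/m^2


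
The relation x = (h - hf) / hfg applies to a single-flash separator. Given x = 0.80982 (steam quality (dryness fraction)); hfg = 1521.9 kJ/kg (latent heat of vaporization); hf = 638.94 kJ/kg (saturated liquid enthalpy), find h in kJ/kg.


h = hf + x * hfg
h = 638.94 + 0.80982 * 1521.9
h = 1871.4 kJ/kg


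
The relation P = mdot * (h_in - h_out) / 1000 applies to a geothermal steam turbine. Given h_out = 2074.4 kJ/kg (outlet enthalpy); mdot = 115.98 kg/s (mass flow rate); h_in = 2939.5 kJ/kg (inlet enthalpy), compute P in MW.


P = mdot * (h_in - h_out) / 1000
P = 115.98 * (2939.5 - 2074.4) / 1000
P = 100.33 MW


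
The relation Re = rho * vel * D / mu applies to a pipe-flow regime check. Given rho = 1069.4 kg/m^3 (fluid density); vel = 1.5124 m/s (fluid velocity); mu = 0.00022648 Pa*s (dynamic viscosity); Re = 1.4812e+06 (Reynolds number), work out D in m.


D = Re * mu / (rho * vel)
D = 1.4812e+06 * 0.00022648 / (1069.4 * 1.5124)
D = 0.20741 m


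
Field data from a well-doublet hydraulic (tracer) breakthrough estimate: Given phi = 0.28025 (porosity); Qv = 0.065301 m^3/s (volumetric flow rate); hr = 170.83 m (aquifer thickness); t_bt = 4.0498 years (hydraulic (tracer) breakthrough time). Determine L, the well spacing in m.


L = sqrt(t_bt*365.25*86400*3*Qv / (pi*hr*phi))
L = sqrt(4.0498*365.25*86400*3*0.065301 / (pi*170.83*0.28025))
L = 408.00 m


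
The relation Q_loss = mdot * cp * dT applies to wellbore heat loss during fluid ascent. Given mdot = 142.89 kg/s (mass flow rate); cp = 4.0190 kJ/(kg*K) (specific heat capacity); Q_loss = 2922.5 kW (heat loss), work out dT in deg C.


dT = Q_loss / (mdot * cp)
dT = 2922.5 / (142.89 * 4.0190)
dT = 5.089026 K
Convert (temperature difference, 1 K = 1 deg C): 5.089026 K = 5.089026 deg C
dT = 5.0890 deg C


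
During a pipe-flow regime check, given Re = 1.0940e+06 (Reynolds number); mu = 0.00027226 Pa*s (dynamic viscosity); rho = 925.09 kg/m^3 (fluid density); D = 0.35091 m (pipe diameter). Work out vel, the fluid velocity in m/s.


vel = Re * mu / (rho * D)
vel = 1.0940e+06 * 0.00027226 / (925.09 * 0.35091)
vel = 0.91753 m/s


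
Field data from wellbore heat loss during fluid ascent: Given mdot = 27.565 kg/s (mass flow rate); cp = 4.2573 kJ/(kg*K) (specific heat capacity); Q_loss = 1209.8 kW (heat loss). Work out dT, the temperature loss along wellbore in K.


dT = Q_loss / (mdot * cp)
dT = 1209.8 / (27.565 * 4.2573)
dT = 10.309 K


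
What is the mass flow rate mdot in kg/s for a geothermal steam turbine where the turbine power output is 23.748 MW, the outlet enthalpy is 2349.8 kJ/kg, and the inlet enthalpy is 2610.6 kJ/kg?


mdot = P * 1000 / (h_in - h_out)
mdot = 23.748 * 1000 / (2610.6 - 2349.8)
mdot = 91.058 kg/s


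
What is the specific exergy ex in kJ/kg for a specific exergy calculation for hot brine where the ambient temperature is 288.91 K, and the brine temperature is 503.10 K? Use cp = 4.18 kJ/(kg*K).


ex = cp * ((T_b - T_0) - T_0 * ln(T_b/T_0))
ex = 4.18 * ((503.10 - 288.91) - 288.91 * ln(503.10/288.91))
ex = 225.47 kJ/kg


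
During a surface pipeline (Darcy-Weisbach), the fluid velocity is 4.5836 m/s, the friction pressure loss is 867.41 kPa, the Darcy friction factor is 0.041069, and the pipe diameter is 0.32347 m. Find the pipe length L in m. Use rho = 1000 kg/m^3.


L = dP*1000*D / (f*rho*vel^2/2)
L = 867.41*1000*0.32347 / (0.041069*1000*4.5836^2/2)
L = 650.37 m


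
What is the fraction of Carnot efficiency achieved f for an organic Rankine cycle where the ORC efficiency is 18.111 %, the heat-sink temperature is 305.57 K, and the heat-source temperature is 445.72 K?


f = (eta_orc/100) / (1 - Tc/Th)
f = (18.111/100) / (1 - 305.57/445.72)
f = 0.57599


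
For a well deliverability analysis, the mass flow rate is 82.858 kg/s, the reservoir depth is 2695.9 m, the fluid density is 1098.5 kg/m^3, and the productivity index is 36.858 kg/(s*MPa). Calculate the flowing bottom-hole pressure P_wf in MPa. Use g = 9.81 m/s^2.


Step 1: P_i = rho*g*h/1e6 = 1098.5*9.81*2695.9/1e6 = 29.05179 MPa
Step 2: P_wf = P_i - mdot/PI = 29.05179 - 82.858/36.858 = 26.804 MPa
P_wf = 26.804 MPa


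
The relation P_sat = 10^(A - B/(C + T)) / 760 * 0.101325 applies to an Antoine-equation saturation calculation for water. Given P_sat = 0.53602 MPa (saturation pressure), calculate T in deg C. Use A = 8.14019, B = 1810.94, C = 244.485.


T = B / (A - log10(P_sat * 760 / 0.101325)) - C
T = 1810.94 / (8.14019 - log10(0.53602 * 760 / 0.101325)) - 244.485
T = 154.76 deg C


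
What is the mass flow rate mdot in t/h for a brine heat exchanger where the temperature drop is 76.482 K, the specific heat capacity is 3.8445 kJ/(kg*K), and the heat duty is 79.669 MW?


mdot = Q * 1000 / (cp * dT)
mdot = 79.669 * 1000 / (3.8445 * 76.482)
mdot = 270.9507 kg/s
Convert: 270.9507 kg/s * 3.6 = 975.42 t/h
mdot = 975.42 t/h


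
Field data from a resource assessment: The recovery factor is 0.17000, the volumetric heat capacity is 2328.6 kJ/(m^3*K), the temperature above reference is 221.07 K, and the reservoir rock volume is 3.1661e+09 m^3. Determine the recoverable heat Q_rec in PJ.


Step 1: Q_s = Vr*rhoc*dT/1e12 = 3.1661e+09*2328.6*221.07/1e12 = 1629.856 PJ
Step 2: Q_rec = Q_s * RF = 1629.856 * 0.17 = 277.08 PJ
Q_rec = 277.08 PJ


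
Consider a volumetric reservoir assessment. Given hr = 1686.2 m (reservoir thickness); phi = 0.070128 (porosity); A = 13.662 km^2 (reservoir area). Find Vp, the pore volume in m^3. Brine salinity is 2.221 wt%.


Vp = A * 1e6 * hr * phi
Vp = 13.662 * 1e6 * 1686.2 * 0.070128
Vp = 1.6155e+09 m^3


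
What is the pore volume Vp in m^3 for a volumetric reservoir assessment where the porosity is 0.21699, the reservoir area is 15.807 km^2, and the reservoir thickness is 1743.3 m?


Vp = A * 1e6 * hr * phi
Vp = 15.807 * 1e6 * 1743.3 * 0.21699
Vp = 5.9795e+09 m^3


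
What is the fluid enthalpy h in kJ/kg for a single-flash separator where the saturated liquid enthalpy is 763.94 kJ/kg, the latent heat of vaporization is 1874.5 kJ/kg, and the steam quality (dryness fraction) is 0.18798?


h = hf + x * hfg
h = 763.94 + 0.18798 * 1874.5
h = 1116.3 kJ/kg


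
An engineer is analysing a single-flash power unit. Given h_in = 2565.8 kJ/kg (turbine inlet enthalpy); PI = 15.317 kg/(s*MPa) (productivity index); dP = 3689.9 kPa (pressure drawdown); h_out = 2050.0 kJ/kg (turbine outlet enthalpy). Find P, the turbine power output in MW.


Step 1: mdot = PI * dP / 1000 = 15.317 * 3689.9 / 1000 = 56.51820 kg/s
Step 2: P = mdot*(h_in - h_out)/1000 = 56.51820*(2565.8 - 2050.0)/1000 = 29.152 MW
P = 29.152 MW


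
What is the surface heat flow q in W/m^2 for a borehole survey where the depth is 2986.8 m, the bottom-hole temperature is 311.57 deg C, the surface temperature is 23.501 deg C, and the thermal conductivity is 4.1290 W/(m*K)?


Step 1: grad = (T_d - T_surf)/d * 1000 = (311.57 - 23.501)/2986.8 * 1000 = 96.44737 deg C/km
Step 2: q = k * grad / 1000 = 4.129 * 96.44737 / 1000 = 0.39823 W/m^2
q = 0.39823 W/m^2


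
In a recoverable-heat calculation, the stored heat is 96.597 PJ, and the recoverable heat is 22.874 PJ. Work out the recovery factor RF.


RF = Q_rec / Q_s
RF = 22.874 / 96.597
RF = 0.23680


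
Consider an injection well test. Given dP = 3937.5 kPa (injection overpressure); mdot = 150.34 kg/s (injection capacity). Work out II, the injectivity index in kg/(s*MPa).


II = mdot * 1000 / dP
II = 150.34 * 1000 / 3937.5
II = 38.182 kg/(s*MPa)


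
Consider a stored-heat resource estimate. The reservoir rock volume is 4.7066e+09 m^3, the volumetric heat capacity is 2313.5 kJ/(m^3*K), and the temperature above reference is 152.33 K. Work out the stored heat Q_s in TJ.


Q_s = Vr * rhoc * dT / 1e12
Q_s = 4.7066e+09 * 2313.5 * 152.33 / 1e12
Q_s = 1658.679 PJ
Convert: 1658.679 PJ * 1000.0 = 1.6587e+06 TJ
Q_s = 1.6587e+06 TJ


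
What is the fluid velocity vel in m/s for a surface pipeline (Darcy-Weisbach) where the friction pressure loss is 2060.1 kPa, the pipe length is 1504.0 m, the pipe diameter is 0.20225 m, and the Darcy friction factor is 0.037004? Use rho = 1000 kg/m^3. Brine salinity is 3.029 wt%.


vel = sqrt(dP*1000*2*D / (f*L*rho))
vel = sqrt(2060.1*1000*2*0.20225 / (0.037004*1504.0*1000))
vel = 3.8695 m/s


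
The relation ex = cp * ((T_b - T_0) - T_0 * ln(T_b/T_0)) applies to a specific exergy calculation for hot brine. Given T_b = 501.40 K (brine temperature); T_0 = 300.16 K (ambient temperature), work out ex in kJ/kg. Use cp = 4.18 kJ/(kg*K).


ex = cp * ((T_b - T_0) - T_0 * ln(T_b/T_0))
ex = 4.18 * ((501.40 - 300.16) - 300.16 * ln(501.40/300.16))
ex = 197.43 kJ/kg


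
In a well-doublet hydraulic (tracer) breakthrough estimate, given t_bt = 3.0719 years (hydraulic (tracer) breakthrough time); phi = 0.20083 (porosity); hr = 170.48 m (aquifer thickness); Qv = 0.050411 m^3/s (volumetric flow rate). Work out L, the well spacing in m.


L = sqrt(t_bt*365.25*86400*3*Qv / (pi*hr*phi))
L = sqrt(3.0719*365.25*86400*3*0.050411 / (pi*170.48*0.20083))
L = 369.19 m


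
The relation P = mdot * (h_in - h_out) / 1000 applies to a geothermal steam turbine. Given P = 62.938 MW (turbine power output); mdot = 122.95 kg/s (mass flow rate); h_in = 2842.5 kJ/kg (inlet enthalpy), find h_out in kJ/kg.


h_out = h_in - P * 1000 / mdot
h_out = 2842.5 - 62.938 * 1000 / 122.95
h_out = 2330.6 kJ/kg


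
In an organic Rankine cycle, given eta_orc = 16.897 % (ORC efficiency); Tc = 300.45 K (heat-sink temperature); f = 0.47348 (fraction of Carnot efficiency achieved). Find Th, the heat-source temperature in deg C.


Th = Tc / (1 - (eta_orc/100)/f)
Th = 300.45 / (1 - (16.897/100)/0.47348)
Th = 467.1671 K
Convert to deg C: 467.1671 - 273.15 = 194.02 deg C
Th = 194.02 deg C


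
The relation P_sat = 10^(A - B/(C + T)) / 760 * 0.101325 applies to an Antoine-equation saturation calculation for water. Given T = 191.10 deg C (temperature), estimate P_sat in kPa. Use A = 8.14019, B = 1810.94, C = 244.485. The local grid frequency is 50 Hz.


P_sat = 10^(A - B/(C + T)) / 760 * 0.101325
P_sat = 10^(8.14019 - 1810.94/(244.485 + 191.10)) / 760 * 0.101325
P_sat = 1.281161 MPa
Convert: 1.281161 MPa * 1000.0 = 1281.2 kPa
P_sat = 1281.2 kPa


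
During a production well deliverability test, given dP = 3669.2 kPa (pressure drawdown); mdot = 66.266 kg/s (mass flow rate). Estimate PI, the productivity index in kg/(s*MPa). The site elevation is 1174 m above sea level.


PI = mdot * 1000 / dP
PI = 66.266 * 1000 / 3669.2
PI = 18.060 kg/(s*MPa)


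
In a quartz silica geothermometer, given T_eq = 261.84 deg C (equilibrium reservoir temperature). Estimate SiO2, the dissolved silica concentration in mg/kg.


SiO2 = 10^(5.19 - 1309/(T_eq + 273.15))
SiO2 = 10^(5.19 - 1309/(261.84 + 273.15))
SiO2 = 553.64 mg/kg


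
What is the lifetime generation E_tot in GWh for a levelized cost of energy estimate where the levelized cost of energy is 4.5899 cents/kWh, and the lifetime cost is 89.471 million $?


E_tot = C_tot / LCOE * 100
E_tot = 89.471 / 4.5899 * 100
E_tot = 1949.3 GWh


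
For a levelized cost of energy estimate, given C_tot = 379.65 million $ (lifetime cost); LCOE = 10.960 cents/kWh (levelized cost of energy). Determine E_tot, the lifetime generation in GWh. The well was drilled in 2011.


E_tot = C_tot / LCOE * 100
E_tot = 379.65 / 10.960 * 100
E_tot = 3464.0 GWh


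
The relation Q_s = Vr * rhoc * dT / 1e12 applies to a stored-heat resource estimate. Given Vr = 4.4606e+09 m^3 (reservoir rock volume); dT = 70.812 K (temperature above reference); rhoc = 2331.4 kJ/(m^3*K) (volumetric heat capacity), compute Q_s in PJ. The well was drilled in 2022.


Q_s = Vr * rhoc * dT / 1e12
Q_s = 4.4606e+09 * 2331.4 * 70.812 / 1e12
Q_s = 736.41 PJ


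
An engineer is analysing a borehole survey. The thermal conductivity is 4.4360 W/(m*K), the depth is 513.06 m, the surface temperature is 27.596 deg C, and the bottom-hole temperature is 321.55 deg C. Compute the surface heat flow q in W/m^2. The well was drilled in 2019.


Step 1: grad = (T_d - T_surf)/d * 1000 = (321.55 - 27.596)/513.06 * 1000 = 572.9427 deg C/km
Step 2: q = k * grad / 1000 = 4.436 * 572.9427 / 1000 = 2.5416 W/m^2
q = 2.5416 W/m^2


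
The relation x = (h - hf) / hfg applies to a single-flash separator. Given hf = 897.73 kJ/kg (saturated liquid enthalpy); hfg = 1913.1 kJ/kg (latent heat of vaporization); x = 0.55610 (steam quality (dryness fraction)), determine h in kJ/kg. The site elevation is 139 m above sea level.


h = hf + x * hfg
h = 897.73 + 0.55610 * 1913.1
h = 1961.6 kJ/kg


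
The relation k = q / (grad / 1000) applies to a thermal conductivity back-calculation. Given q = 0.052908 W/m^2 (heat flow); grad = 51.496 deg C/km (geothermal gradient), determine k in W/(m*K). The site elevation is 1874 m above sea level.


k = q / (grad / 1000)
k = 0.052908 / (51.496 / 1000)
k = 1.0274 W/(m*K)


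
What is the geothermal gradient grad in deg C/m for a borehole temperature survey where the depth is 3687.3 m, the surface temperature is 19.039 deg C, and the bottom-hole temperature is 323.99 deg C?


grad = (T_d - T_surf) / d * 1000
grad = (323.99 - 19.039) / 3687.3 * 1000
grad = 82.70306 deg C/km
Convert: 82.70306 deg C/km * 0.001 = 0.082703 deg C/m
grad = 0.082703 deg C/m


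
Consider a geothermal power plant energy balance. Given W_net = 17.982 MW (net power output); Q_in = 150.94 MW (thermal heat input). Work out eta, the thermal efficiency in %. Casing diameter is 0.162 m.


eta = W_net / Q_in * 100
eta = 17.982 / 150.94 * 100
eta = 11.913 %


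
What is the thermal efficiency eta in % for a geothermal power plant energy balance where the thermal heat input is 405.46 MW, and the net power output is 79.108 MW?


eta = W_net / Q_in * 100
eta = 79.108 / 405.46 * 100
eta = 19.511 %


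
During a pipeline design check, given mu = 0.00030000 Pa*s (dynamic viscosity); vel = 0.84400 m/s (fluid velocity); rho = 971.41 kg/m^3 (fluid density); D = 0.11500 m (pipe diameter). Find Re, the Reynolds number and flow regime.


Step 1: Re = rho*vel*D/mu = 971.41*0.844*0.115/0.0003 = 3.1428e+05
Step 2: Re = 3.1428e+05 > 4000, so flow is turbulent.
Re = 3.1428e+05 (turbulent)


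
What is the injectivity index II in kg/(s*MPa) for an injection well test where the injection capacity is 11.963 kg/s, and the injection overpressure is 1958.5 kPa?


II = mdot * 1000 / dP
II = 11.963 * 1000 / 1958.5
II = 6.1082 kg/(s*MPa)


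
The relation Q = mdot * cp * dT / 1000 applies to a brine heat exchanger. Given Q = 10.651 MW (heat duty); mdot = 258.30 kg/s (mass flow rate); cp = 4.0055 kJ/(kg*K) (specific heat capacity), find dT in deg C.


dT = Q * 1000 / (mdot * cp)
dT = 10.651 * 1000 / (258.30 * 4.0055)
dT = 10.29459 K
Convert (temperature difference, 1 K = 1 deg C): 10.29459 K = 10.29459 deg C
dT = 10.295 deg C


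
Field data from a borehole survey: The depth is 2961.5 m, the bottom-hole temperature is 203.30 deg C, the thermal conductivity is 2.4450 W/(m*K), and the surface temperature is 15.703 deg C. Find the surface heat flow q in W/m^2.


Step 1: grad = (T_d - T_surf)/d * 1000 = (203.3 - 15.703)/2961.5 * 1000 = 63.34526 deg C/km
Step 2: q = k * grad / 1000 = 2.445 * 63.34526 / 1000 = 0.15488 W/m^2
q = 0.15488 W/m^2


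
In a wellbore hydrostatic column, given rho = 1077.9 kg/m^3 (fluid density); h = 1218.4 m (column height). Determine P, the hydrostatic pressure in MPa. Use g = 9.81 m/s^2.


P = rho * g * h / 1e6
P = 1077.9 * 9.81 * 1218.4 / 1e6
P = 12.884 MPa


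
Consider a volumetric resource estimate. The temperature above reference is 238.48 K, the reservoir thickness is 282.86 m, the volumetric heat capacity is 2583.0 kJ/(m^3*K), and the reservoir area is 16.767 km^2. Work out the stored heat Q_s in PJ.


Step 1: Vr = A*1e6*hr = 16.767*1e6*282.86 = 4.742714e+09 m^3
Step 2: Q_s = Vr*rhoc*dT/1e12 = 4.742714e+09*2583.0*238.48/1e12 = 2921.5 PJ
Q_s = 2921.5 PJ


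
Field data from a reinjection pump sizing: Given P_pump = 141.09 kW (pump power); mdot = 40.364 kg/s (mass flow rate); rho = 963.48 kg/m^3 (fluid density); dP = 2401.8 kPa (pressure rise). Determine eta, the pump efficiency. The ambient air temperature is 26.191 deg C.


eta = mdot * dP / (rho * P_pump)
eta = 40.364 * 2401.8 / (963.48 * 141.09)
eta = 0.71317


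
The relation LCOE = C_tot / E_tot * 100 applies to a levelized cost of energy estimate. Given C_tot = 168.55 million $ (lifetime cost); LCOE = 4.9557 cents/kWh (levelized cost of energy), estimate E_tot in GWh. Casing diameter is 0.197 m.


E_tot = C_tot / LCOE * 100
E_tot = 168.55 / 4.9557 * 100
E_tot = 3401.1 GWh


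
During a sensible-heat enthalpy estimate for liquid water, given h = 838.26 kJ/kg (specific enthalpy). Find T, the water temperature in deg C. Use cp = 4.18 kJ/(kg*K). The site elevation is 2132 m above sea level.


T = h / cp
T = 838.26 / 4.18
T = 200.54 deg C


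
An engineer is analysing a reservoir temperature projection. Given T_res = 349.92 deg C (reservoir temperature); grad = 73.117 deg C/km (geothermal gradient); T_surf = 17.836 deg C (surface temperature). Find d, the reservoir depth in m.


d = (T_res - T_surf) / grad * 1000
d = (349.92 - 17.836) / 73.117 * 1000
d = 4541.8 m


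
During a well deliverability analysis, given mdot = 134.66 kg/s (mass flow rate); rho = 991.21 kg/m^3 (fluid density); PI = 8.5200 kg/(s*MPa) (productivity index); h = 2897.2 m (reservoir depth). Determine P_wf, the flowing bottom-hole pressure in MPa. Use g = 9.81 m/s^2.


Step 1: P_i = rho*g*h/1e6 = 991.21*9.81*2897.2/1e6 = 28.17171 MPa
Step 2: P_wf = P_i - mdot/PI = 28.17171 - 134.66/8.52 = 12.367 MPa
P_wf = 12.367 MPa


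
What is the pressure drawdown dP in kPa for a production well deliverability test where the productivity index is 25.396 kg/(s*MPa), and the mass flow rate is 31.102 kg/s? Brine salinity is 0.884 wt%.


dP = mdot * 1000 / PI
dP = 31.102 * 1000 / 25.396
dP = 1224.7 kPa


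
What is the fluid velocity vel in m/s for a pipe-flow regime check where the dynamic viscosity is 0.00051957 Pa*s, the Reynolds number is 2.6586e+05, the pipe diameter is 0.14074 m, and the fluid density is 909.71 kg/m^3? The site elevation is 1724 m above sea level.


vel = Re * mu / (rho * D)
vel = 2.6586e+05 * 0.00051957 / (909.71 * 0.14074)
vel = 1.0789 m/s


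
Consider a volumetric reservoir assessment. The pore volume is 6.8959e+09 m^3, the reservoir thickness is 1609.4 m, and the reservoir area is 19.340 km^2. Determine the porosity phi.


phi = Vp / (A * 1e6 * hr)
phi = 6.8959e+09 / (19.340 * 1e6 * 1609.4)
phi = 0.22155


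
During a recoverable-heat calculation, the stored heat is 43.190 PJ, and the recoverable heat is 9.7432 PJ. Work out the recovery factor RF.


RF = Q_rec / Q_s
RF = 9.7432 / 43.190
RF = 0.22559


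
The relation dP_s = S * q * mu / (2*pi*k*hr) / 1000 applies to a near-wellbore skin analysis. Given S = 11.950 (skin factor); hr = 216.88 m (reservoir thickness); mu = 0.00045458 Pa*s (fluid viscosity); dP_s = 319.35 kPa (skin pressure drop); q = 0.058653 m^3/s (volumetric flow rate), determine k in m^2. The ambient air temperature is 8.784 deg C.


k = S*q*mu / (2*pi*dP_s*1000*hr)
k = 11.950*0.058653*0.00045458 / (2*pi*319.35*1000*216.88)
k = 7.3215e-13 m^2


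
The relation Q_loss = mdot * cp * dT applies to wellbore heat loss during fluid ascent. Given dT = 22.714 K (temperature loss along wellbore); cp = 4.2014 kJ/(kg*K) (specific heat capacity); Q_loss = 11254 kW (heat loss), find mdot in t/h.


mdot = Q_loss / (cp * dT)
mdot = 11254 / (4.2014 * 22.714)
mdot = 117.9286 kg/s
Convert: 117.9286 kg/s * 3.6 = 424.54 t/h
mdot = 424.54 t/h


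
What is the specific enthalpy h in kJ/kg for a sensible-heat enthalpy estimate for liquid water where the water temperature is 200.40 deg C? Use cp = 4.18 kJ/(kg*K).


h = cp * T
h = 4.18 * 200.40
h = 837.67 kJ/kg


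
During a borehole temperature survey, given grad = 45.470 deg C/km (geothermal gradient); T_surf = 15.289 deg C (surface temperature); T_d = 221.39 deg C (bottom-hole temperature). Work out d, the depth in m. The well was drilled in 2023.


d = (T_d - T_surf) / grad * 1000
d = (221.39 - 15.289) / 45.470 * 1000
d = 4532.7 m


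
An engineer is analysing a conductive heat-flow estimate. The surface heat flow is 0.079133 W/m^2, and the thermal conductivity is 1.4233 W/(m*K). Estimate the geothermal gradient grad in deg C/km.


grad = q * 1000 / k
grad = 0.079133 * 1000 / 1.4233
grad = 55.598 deg C/km


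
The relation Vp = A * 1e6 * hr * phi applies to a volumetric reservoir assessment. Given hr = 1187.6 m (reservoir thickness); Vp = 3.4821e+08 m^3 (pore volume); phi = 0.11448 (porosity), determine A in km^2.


A = Vp / (1e6 * hr * phi)
A = 3.4821e+08 / (1e6 * 1187.6 * 0.11448)
A = 2.5612 km^2


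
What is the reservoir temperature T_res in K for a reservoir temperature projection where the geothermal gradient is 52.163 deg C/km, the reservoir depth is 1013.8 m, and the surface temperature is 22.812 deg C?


T_res = T_surf + grad * d / 1000
T_res = 22.812 + 52.163 * 1013.8 / 1000
T_res = 75.69485 deg C
Convert to K: 75.69485 + 273.15 = 348.84 K
T_res = 348.84 K
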